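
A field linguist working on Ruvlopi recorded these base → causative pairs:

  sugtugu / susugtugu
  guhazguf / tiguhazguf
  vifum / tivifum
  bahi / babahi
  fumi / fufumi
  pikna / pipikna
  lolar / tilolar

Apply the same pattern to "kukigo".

"kukigo" ends in a vowel. The stems ending in a vowel (sugtugu → susugtugu, pikna → pipikna, fumi → fufumi) repeat the first consonant+vowel as a prefix.
So kukigo → kukukigo.

kukukigo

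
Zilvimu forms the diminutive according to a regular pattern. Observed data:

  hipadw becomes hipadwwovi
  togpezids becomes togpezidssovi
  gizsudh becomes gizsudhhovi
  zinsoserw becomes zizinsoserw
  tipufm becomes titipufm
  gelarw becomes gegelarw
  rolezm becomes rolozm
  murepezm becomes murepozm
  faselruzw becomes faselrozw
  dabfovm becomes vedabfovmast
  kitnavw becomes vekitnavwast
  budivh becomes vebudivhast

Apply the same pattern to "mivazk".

hipadw and zinsoserw both end in -w yet inflect differently (hipadwwovi, zizinsoserw), so the final letter is not what conditions the rule; the second-to-last letter is.
"mivazk" has second-to-last letter 'z'. The stems whose second-to-last letter is 'z' (rolezm → rolozm, murepezm → murepozm, faselruzw → faselrozw) change the last vowel to 'o'.
So mivazk → mivozk.

mivozk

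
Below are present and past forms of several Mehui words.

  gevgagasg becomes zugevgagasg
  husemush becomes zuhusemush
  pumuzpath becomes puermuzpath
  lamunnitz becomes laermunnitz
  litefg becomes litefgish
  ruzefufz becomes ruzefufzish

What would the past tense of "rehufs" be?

rehufsish

"rehufs" has second-to-last letter 'f'. The stems whose second-to-last letter is 'f' (litefg → litefgish, ruzefufz → ruzefufzish) add -ish.
So rehufs → rehufsish.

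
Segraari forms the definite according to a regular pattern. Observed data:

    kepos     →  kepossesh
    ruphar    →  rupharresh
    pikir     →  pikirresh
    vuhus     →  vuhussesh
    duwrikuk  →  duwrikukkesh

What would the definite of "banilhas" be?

Every pair shown (kepos → kepossesh, ruphar → rupharresh, pikir → pikirresh, …) follows the same rule: double the final consonant and add -esh.
So banilhas → banilhassesh.

banilhassesh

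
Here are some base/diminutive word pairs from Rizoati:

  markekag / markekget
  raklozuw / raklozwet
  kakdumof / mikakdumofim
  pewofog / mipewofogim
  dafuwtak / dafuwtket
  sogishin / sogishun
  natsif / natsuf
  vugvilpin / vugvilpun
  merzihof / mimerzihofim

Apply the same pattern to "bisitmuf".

bisitmfet

merzihof and natsif both end in -f yet inflect differently (mimerzihofim, natsuf), so the final letter is not what conditions the rule; the last vowel is.
"bisitmuf" has last vowel 'u'. The one such stem in the data (raklozuw → raklozwet) deletes the last vowel and adds -et (as do markekag, dafuwtak), so the same rule applies.
So bisitmuf → bisitmfet.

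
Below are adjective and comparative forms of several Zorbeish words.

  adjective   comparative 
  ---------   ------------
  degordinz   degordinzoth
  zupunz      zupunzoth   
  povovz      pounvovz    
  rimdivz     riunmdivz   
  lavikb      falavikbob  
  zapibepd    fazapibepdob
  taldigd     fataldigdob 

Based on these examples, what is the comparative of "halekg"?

fahalekgob

degordinz and povovz both end in -z yet inflect differently (degordinzoth, pounvovz), so the final letter is not what conditions the rule; the second-to-last letter is.
"halekg" has second-to-last letter 'k'. The one such stem in the data (lavikb → falavikbob) adds fa- … -ob around the stem, so the same rule applies.
So halekg → fahalekgob.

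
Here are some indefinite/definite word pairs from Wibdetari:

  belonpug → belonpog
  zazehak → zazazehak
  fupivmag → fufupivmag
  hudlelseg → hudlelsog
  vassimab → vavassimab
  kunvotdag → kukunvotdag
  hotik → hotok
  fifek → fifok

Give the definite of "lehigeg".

lehigog

"lehigeg" has last vowel 'e'. The stems whose last vowel is 'e' (hudlelseg → hudlelsog, fifek → fifok) change the last vowel to 'o'.
So lehigeg → lehigog.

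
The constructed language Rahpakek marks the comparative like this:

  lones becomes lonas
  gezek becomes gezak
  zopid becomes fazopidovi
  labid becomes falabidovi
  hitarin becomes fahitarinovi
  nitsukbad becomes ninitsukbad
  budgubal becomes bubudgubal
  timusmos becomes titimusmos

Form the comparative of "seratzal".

seseratzal

zopid and nitsukbad both end in -d yet inflect differently (fazopidovi, ninitsukbad), so the final letter is not what conditions the rule; the last vowel is.
"seratzal" has last vowel 'a'. The stems whose last vowel is 'a' (nitsukbad → ninitsukbad, budgubal → bubudgubal) repeat the first consonant+vowel as a prefix.
The other patterns: stems whose last vowel is 'e' change the last vowel to 'a'; stems whose last vowel is 'i' add fa- … -ovi around the stem.
So seratzal → seseratzal.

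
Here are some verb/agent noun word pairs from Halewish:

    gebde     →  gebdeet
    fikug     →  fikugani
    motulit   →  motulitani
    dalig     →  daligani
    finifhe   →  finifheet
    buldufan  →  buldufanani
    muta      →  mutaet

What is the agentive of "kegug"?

"kegug" ends in a consonant. The stems ending in a consonant (fikug → fikugani, motulit → motulitani, dalig → daligani) add -ani.
So kegug → kegugani.

kegugani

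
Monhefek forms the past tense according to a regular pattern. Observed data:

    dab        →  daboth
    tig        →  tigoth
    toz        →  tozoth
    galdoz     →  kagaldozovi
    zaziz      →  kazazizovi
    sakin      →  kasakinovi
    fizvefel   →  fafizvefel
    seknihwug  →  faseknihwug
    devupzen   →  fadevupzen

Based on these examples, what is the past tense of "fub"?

toz and galdoz both end in -z yet inflect differently (tozoth, kagaldozovi), so the final letter is not what conditions the rule; the number of vowels is.
"fub" has 1 vowel. The stems with 1 vowel (dab → daboth, tig → tigoth, toz → tozoth) add -oth.
The other patterns: stems with 2 vowels add ka- … -ovi around the stem; stems with 3 vowels add the prefix fa-.
So fub → fuboth.

fuboth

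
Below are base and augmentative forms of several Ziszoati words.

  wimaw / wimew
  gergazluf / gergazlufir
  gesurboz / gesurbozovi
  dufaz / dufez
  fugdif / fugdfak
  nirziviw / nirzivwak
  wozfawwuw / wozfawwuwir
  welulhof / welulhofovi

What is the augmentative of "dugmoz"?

dugmozovi

welulhof and gergazluf both end in -f yet inflect differently (welulhofovi, gergazlufir), so the final letter is not what conditions the rule; the last vowel is.
"dugmoz" has last vowel 'o'. The stems whose last vowel is 'o' (welulhof → welulhofovi, gesurboz → gesurbozovi) add -ovi.
So dugmoz → dugmozovi.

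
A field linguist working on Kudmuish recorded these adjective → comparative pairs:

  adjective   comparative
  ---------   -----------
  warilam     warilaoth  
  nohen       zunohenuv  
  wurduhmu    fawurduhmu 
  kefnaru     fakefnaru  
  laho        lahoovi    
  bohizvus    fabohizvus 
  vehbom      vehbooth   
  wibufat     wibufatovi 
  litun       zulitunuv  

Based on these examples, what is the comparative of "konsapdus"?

fakonsapdus

litun and wurduhmu both have last vowel 'u' yet inflect differently (zulitunuv, fawurduhmu), so the last vowel is not what conditions the rule; the final letter is.
"konsapdus" ends in -s. The one such stem in the data (bohizvus → fabohizvus) adds the prefix fa-, so the same rule applies.
So konsapdus → fakonsapdus.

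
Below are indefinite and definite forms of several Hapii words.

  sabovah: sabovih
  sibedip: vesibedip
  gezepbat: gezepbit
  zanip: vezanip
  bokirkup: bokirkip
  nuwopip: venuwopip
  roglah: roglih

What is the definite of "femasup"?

zanip and bokirkup both end in -p yet inflect differently (vezanip, bokirkip), so the final letter is not what conditions the rule; the last vowel is.
"femasup" has last vowel 'u'. The one such stem in the data (bokirkup → bokirkip) changes the last vowel to 'i' (as do roglah, sabovah), so the same rule applies.
The other pattern: stems whose last vowel is 'i' add the prefix ve-.
So femasup → femasip.

femasip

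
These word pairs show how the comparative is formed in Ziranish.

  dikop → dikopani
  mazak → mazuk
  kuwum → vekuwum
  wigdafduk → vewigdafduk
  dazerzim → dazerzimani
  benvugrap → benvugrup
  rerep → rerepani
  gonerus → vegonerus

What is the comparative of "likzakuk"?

velikzakuk

wigdafduk and mazak both end in -k yet inflect differently (vewigdafduk, mazuk), so the final letter is not what conditions the rule; the last vowel is.
"likzakuk" has last vowel 'u'. The stems whose last vowel is 'u' (wigdafduk → vewigdafduk, gonerus → vegonerus, kuwum → vekuwum) add the prefix ve-.
The other patterns: stems whose last vowel is 'a' change the last vowel to 'u'; stems whose last vowel is 'e', 'i' or 'o' add -ani.
So likzakuk → velikzakuk.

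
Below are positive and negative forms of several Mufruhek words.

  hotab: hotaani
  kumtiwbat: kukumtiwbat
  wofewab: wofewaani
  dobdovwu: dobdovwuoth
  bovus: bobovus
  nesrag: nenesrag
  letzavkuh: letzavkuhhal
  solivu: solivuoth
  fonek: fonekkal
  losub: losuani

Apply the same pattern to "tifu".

letzavkuh and dobdovwu both have last vowel 'u' yet inflect differently (letzavkuhhal, dobdovwuoth), so the last vowel is not what conditions the rule; the final letter is.
"tifu" ends in -u. The stems ending in -u (dobdovwu → dobdovwuoth, solivu → solivuoth) add -oth.
The other patterns: stems ending in -h or -k double the final consonant and add -al; stems ending in -b drop the final letter and add -ani; stems ending in -g, -s or -t repeat the first consonant+vowel as a prefix.
So tifu → tifuoth.

tifuoth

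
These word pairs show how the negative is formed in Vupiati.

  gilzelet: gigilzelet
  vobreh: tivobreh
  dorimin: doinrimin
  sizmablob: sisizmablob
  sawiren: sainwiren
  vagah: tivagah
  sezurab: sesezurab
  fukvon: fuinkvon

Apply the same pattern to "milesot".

mimilesot

"milesot" ends in -t. The one such stem in the data (gilzelet → gigilzelet) repeats the first consonant+vowel as a prefix (as do sizmablob, sezurab), so the same rule applies.
So milesot → mimilesot.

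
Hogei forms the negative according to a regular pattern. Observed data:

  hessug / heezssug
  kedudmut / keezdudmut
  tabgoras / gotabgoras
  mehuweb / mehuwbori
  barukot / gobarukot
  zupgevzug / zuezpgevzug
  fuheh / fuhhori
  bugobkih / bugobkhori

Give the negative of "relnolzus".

"relnolzus" has last vowel 'u'. The stems whose last vowel is 'u' (zupgevzug → zuezpgevzug, kedudmut → keezdudmut, hessug → heezssug) insert -ez- after the first vowel.
The other patterns: stems whose last vowel is 'e' or 'i' delete the last vowel and add -ori; stems whose last vowel is 'a' or 'o' add the prefix go-.
So relnolzus → reezlnolzus.

reezlnolzus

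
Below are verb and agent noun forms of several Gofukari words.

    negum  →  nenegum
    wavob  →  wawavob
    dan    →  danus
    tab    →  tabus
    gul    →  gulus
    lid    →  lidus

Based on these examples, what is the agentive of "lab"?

"lab" has 1 vowel. The stems with 1 vowel (dan → danus, tab → tabus, gul → gulus) add -us.
So lab → labus.

labus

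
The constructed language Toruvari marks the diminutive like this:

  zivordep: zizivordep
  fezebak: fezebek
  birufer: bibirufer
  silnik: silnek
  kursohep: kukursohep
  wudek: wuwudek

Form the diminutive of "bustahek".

wudek and silnik both end in -k yet inflect differently (wuwudek, silnek), so the final letter is not what conditions the rule; the last vowel is.
"bustahek" has last vowel 'e'. The stems whose last vowel is 'e' (wudek → wuwudek, birufer → bibirufer, kursohep → kukursohep) repeat the first consonant+vowel as a prefix.
The other pattern: stems whose last vowel is 'a' or 'i' change the last vowel to 'e'.
So bustahek → bubustahek.

bubustahek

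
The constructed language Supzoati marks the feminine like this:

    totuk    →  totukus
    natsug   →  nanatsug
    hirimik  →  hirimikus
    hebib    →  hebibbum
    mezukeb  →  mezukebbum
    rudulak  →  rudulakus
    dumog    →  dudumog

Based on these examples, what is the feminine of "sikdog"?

hebib and hirimik both have last vowel 'i' yet inflect differently (hebibbum, hirimikus), so the last vowel is not what conditions the rule; the final letter is.
"sikdog" ends in -g. The stems ending in -g (natsug → nanatsug, dumog → dudumog) repeat the first consonant+vowel as a prefix.
The other patterns: stems ending in -b double the final consonant and add -um; stems ending in -k add -us.
So sikdog → sisikdog.

sisikdog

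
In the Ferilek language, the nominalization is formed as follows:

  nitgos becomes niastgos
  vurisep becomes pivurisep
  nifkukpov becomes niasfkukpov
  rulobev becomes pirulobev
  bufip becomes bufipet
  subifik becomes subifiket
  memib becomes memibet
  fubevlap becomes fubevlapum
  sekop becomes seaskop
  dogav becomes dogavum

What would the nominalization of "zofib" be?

zofibet

vurisep and bufip both end in -p yet inflect differently (pivurisep, bufipet), so the final letter is not what conditions the rule; the last vowel is.
"zofib" has last vowel 'i'. The stems whose last vowel is 'i' (memib → memibet, bufip → bufipet, subifik → subifiket) add -et.
The other patterns: stems whose last vowel is 'e' add the prefix pi-; stems whose last vowel is 'o' insert -as- after the first vowel; stems whose last vowel is 'a' add -um.
So zofib → zofibet.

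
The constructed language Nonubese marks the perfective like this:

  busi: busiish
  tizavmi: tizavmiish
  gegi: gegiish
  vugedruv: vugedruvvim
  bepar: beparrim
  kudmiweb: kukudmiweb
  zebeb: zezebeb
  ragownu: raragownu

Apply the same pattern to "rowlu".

vugedruv and ragownu both have last vowel 'u' yet inflect differently (vugedruvvim, raragownu), so the last vowel is not what conditions the rule; the final letter is.
"rowlu" ends in -u. The one such stem in the data (ragownu → raragownu) repeats the first consonant+vowel as a prefix (as do kudmiweb, zebeb), so the same rule applies.
The other patterns: stems ending in -i add -ish; stems ending in -r or -v double the final consonant and add -im.
So rowlu → rorowlu.

rorowlu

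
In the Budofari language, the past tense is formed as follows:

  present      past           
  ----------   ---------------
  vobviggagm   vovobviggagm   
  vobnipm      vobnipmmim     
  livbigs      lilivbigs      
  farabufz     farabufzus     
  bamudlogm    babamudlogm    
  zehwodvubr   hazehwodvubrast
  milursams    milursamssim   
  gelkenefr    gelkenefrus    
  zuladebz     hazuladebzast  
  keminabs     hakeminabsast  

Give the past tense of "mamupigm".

"mamupigm" has second-to-last letter 'g'. The stems whose second-to-last letter is 'g' (livbigs → lilivbigs, bamudlogm → babamudlogm, vobviggagm → vovobviggagm) repeat the first consonant+vowel as a prefix.
The other patterns: stems whose second-to-last letter is 'f' add -us; stems whose second-to-last letter is 'b' add ha- … -ast around the stem; stems whose second-to-last letter is 'm' or 'p' double the final consonant and add -im.
So mamupigm → mamamupigm.

mamamupigm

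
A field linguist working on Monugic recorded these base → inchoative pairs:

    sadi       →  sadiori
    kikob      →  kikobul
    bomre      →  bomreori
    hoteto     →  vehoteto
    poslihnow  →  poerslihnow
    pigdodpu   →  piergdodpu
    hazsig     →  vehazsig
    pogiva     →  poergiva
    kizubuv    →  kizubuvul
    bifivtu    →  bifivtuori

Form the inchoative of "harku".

"harku" begins with h-. The stems beginning with h- (hazsig → vehazsig, hoteto → vehoteto) add the prefix ve-.
The other patterns: stems beginning with p- insert -er- after the first vowel; stems beginning with k- add -ul; stems beginning with b- or s- add -ori.
So harku → veharku.

veharku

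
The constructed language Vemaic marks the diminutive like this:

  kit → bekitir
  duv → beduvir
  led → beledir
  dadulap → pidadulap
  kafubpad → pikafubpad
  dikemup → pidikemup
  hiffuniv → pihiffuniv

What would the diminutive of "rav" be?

led and kafubpad both end in -d yet inflect differently (beledir, pikafubpad), so the final letter is not what conditions the rule; the number of vowels is.
"rav" has 1 vowel. The stems with 1 vowel (kit → bekitir, duv → beduvir, led → beledir) add be- … -ir around the stem.
The other pattern: stems with 3 vowels add the prefix pi-.
So rav → beravir.

beravir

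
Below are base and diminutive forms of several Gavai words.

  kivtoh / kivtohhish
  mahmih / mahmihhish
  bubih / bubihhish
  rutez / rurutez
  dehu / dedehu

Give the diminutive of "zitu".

"zitu" ends in -u. The one such stem in the data (dehu → dedehu) repeats the first consonant+vowel as a prefix (as does rutez), so the same rule applies.
So zitu → zizitu.

zizitu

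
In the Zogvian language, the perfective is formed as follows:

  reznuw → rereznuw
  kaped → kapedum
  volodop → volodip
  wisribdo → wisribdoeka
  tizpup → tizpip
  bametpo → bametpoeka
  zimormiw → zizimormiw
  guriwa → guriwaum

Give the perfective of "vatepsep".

vatepsip

"vatepsep" ends in -p. The stems ending in -p (tizpup → tizpip, volodop → volodip) change the last vowel to 'i'.
The other patterns: stems ending in -w repeat the first consonant+vowel as a prefix; stems ending in -o add -eka; stems ending in -a or -d add -um.
So vatepsep → vatepsip.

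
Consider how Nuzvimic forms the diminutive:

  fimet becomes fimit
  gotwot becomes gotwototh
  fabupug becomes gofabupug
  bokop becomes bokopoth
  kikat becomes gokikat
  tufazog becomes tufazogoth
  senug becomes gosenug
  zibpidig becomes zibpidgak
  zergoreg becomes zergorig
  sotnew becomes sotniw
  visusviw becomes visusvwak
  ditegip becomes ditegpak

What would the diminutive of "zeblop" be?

zibpidig and tufazog both end in -g yet inflect differently (zibpidgak, tufazogoth), so the final letter is not what conditions the rule; the last vowel is.
"zeblop" has last vowel 'o'. The stems whose last vowel is 'o' (tufazog → tufazogoth, gotwot → gotwototh, bokop → bokopoth) add -oth.
So zeblop → zeblopoth.

zeblopoth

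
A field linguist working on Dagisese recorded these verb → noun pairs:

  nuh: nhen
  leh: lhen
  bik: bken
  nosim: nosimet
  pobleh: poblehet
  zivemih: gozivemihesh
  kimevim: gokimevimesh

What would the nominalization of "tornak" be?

nuh and pobleh both end in -h yet inflect differently (nhen, poblehet), so the final letter is not what conditions the rule; the number of vowels is.
"tornak" has 2 vowels. The stems with 2 vowels (nosim → nosimet, pobleh → poblehet) add -et.
The other patterns: stems with 1 vowel delete the last vowel and add -en; stems with 3 vowels add go- … -esh around the stem.
So tornak → tornaket.

tornaket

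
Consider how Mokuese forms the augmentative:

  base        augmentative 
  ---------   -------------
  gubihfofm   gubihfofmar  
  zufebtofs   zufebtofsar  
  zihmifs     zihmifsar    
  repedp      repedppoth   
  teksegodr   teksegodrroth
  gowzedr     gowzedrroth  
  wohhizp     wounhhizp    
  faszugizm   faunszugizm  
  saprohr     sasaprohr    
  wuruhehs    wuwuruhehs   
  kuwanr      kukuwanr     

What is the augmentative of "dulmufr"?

repedp and wohhizp both end in -p yet inflect differently (repedppoth, wounhhizp), so the final letter is not what conditions the rule; the second-to-last letter is.
"dulmufr" has second-to-last letter 'f'. The stems whose second-to-last letter is 'f' (gubihfofm → gubihfofmar, zufebtofs → zufebtofsar, zihmifs → zihmifsar) add -ar.
So dulmufr → dulmufrar.

dulmufrar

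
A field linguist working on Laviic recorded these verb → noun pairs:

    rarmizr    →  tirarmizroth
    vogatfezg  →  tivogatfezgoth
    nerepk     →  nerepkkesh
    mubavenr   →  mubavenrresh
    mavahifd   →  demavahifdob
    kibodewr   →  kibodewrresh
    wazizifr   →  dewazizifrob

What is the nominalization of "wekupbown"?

wekupbownnesh

rarmizr and wazizifr both end in -r yet inflect differently (tirarmizroth, dewazizifrob), so the final letter is not what conditions the rule; the second-to-last letter is.
"wekupbown" has second-to-last letter 'w'. The one such stem in the data (kibodewr → kibodewrresh) doubles the final consonant and adds -esh (as do nerepk, mubavenr), so the same rule applies.
The other patterns: stems whose second-to-last letter is 'z' add ti- … -oth around the stem; stems whose second-to-last letter is 'f' add de- … -ob around the stem.
So wekupbown → wekupbownnesh.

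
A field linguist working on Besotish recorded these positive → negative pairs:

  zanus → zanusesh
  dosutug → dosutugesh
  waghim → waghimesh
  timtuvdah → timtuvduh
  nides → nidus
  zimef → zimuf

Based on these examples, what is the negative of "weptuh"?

weptuhesh

zanus and nides both end in -s yet inflect differently (zanusesh, nidus), so the final letter is not what conditions the rule; the last vowel is.
"weptuh" has last vowel 'u'. The stems whose last vowel is 'u' (zanus → zanusesh, dosutug → dosutugesh) add -esh.
So weptuh → weptuhesh.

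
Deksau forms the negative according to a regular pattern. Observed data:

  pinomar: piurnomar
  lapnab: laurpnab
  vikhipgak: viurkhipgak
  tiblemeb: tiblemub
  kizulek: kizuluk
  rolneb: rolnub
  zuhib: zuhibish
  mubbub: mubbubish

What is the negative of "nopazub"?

nopazubish

lapnab and tiblemeb both end in -b yet inflect differently (laurpnab, tiblemub), so the final letter is not what conditions the rule; the last vowel is.
"nopazub" has last vowel 'u'. The one such stem in the data (mubbub → mubbubish) adds -ish, so the same rule applies.
So nopazub → nopazubish.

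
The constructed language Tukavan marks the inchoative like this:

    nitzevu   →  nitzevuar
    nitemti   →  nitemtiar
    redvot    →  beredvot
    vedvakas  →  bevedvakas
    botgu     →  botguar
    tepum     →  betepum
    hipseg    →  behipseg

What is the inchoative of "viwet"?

tepum and nitzevu both have last vowel 'u' yet inflect differently (betepum, nitzevuar), so the last vowel is not what conditions the rule; whether the stem ends in a vowel or a consonant is.
"viwet" ends in a consonant. The stems ending in a consonant (hipseg → behipseg, vedvakas → bevedvakas, tepum → betepum) add the prefix be-.
The other pattern: stems ending in a vowel add -ar.
So viwet → beviwet.

beviwet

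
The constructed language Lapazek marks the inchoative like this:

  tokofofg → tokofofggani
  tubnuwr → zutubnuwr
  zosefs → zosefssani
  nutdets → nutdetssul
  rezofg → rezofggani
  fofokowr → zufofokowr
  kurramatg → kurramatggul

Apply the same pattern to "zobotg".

zobotggul

kurramatg and tokofofg both end in -g yet inflect differently (kurramatggul, tokofofggani), so the final letter is not what conditions the rule; the second-to-last letter is.
"zobotg" has second-to-last letter 't'. The stems whose second-to-last letter is 't' (nutdets → nutdetssul, kurramatg → kurramatggul) double the final consonant and add -ul.
The other patterns: stems whose second-to-last letter is 'w' add the prefix zu-; stems whose second-to-last letter is 'f' double the final consonant and add -ani.
So zobotg → zobotggul.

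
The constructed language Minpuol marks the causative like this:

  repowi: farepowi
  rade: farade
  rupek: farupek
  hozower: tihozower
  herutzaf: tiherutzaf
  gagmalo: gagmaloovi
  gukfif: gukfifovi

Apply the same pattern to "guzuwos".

guzuwosovi

herutzaf and gukfif both end in -f yet inflect differently (tiherutzaf, gukfifovi), so the final letter is not what conditions the rule; the first letter is.
"guzuwos" begins with g-. The stems beginning with g- (gagmalo → gagmaloovi, gukfif → gukfifovi) add -ovi.
So guzuwos → guzuwosovi.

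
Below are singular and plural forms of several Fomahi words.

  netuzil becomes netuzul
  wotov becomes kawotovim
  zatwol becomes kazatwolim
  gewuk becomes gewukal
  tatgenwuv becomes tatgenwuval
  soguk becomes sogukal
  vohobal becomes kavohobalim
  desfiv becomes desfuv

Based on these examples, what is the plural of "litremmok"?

tatgenwuv and desfiv both end in -v yet inflect differently (tatgenwuval, desfuv), so the final letter is not what conditions the rule; the last vowel is.
"litremmok" has last vowel 'o'. The stems whose last vowel is 'o' (wotov → kawotovim, zatwol → kazatwolim) add ka- … -im around the stem.
The other patterns: stems whose last vowel is 'u' add -al; stems whose last vowel is 'i' change the last vowel to 'u'.
So litremmok → kalitremmokim.

kalitremmokim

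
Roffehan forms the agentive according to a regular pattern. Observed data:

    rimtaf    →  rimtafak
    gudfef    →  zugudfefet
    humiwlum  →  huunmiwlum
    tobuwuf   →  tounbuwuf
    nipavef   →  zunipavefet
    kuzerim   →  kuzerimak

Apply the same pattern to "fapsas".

tobuwuf and nipavef both end in -f yet inflect differently (tounbuwuf, zunipavefet), so the final letter is not what conditions the rule; the last vowel is.
"fapsas" has last vowel 'a'. The one such stem in the data (rimtaf → rimtafak) adds -ak, so the same rule applies.
So fapsas → fapsasak.

fapsasak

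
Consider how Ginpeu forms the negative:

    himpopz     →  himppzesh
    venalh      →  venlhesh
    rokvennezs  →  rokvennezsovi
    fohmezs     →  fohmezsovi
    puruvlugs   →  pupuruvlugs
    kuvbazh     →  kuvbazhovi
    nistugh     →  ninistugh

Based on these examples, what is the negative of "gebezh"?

gebezhovi

puruvlugs and rokvennezs both end in -s yet inflect differently (pupuruvlugs, rokvennezsovi), so the final letter is not what conditions the rule; the second-to-last letter is.
"gebezh" has second-to-last letter 'z'. The stems whose second-to-last letter is 'z' (rokvennezs → rokvennezsovi, fohmezs → fohmezsovi, kuvbazh → kuvbazhovi) add -ovi.
So gebezh → gebezhovi.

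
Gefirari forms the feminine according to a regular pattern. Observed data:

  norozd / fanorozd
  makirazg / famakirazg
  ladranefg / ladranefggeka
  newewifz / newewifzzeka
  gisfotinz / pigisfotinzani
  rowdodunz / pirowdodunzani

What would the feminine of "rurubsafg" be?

rurubsafggeka

makirazg and ladranefg both end in -g yet inflect differently (famakirazg, ladranefggeka), so the final letter is not what conditions the rule; the second-to-last letter is.
"rurubsafg" has second-to-last letter 'f'. The stems whose second-to-last letter is 'f' (ladranefg → ladranefggeka, newewifz → newewifzzeka) double the final consonant and add -eka.
The other patterns: stems whose second-to-last letter is 'z' add the prefix fa-; stems whose second-to-last letter is 'n' add pi- … -ani around the stem.
So rurubsafg → rurubsafggeka.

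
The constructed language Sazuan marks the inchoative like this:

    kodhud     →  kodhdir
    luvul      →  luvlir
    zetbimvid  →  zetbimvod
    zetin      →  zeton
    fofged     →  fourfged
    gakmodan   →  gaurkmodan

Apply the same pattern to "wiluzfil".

wiluzfol

kodhud and zetbimvid both end in -d yet inflect differently (kodhdir, zetbimvod), so the final letter is not what conditions the rule; the last vowel is.
"wiluzfil" has last vowel 'i'. The stems whose last vowel is 'i' (zetbimvid → zetbimvod, zetin → zeton) change the last vowel to 'o'.
The other patterns: stems whose last vowel is 'u' delete the last vowel and add -ir; stems whose last vowel is 'a' or 'e' insert -ur- after the first vowel.
So wiluzfil → wiluzfol.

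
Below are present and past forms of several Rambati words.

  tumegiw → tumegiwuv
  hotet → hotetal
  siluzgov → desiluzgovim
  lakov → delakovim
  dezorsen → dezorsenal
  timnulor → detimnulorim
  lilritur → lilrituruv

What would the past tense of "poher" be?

poheral

timnulor and lilritur both end in -r yet inflect differently (detimnulorim, lilrituruv), so the final letter is not what conditions the rule; the last vowel is.
"poher" has last vowel 'e'. The stems whose last vowel is 'e' (dezorsen → dezorsenal, hotet → hotetal) add -al.
So poher → poheral.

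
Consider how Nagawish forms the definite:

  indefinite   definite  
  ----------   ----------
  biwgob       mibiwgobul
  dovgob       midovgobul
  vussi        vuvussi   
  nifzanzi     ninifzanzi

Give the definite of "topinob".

mitopinobul

biwgob and vussi both have 2 vowels yet inflect differently (mibiwgobul, vuvussi), so the number of vowels is not what conditions the rule; the final letter is.
"topinob" ends in -b. The stems ending in -b (biwgob → mibiwgobul, dovgob → midovgobul) add mi- … -ul around the stem.
The other pattern: stems ending in -i repeat the first consonant+vowel as a prefix.
So topinob → mitopinobul.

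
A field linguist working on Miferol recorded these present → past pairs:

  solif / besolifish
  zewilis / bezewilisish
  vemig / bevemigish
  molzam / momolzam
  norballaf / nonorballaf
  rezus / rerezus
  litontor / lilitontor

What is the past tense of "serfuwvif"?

solif and norballaf both end in -f yet inflect differently (besolifish, nonorballaf), so the final letter is not what conditions the rule; the last vowel is.
"serfuwvif" has last vowel 'i'. The stems whose last vowel is 'i' (solif → besolifish, zewilis → bezewilisish, vemig → bevemigish) add be- … -ish around the stem.
The other pattern: stems whose last vowel is 'a', 'o' or 'u' repeat the first consonant+vowel as a prefix.
So serfuwvif → beserfuwvifish.

beserfuwvifish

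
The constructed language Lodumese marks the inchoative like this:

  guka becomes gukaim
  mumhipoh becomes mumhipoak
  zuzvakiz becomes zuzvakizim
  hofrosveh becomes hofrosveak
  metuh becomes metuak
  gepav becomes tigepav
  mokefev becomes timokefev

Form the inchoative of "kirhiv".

tikirhiv

"kirhiv" ends in -v. The stems ending in -v (gepav → tigepav, mokefev → timokefev) add the prefix ti-.
So kirhiv → tikirhiv.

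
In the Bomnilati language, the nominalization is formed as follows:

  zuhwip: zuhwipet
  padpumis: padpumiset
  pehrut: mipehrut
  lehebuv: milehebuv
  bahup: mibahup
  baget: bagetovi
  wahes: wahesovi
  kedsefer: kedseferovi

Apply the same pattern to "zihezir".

zuhwip and bahup both end in -p yet inflect differently (zuhwipet, mibahup), so the final letter is not what conditions the rule; the last vowel is.
"zihezir" has last vowel 'i'. The stems whose last vowel is 'i' (zuhwip → zuhwipet, padpumis → padpumiset) add -et.
So zihezir → ziheziret.

ziheziret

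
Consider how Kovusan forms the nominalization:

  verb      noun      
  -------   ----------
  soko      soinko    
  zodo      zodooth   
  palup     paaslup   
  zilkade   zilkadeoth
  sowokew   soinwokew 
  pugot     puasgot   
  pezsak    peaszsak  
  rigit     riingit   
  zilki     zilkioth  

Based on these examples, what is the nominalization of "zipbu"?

pugot and rigit both end in -t yet inflect differently (puasgot, riingit), so the final letter is not what conditions the rule; the first letter is.
"zipbu" begins with z-. The stems beginning with z- (zilkade → zilkadeoth, zilki → zilkioth, zodo → zodooth) add -oth.
The other patterns: stems beginning with p- insert -as- after the first vowel; stems beginning with r- or s- insert -in- after the first vowel.
So zipbu → zipbuoth.

zipbuoth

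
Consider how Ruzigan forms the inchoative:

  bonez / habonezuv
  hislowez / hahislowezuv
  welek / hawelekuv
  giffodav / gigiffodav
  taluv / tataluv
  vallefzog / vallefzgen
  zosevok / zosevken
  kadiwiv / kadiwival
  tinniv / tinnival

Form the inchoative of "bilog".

welek and zosevok both end in -k yet inflect differently (hawelekuv, zosevken), so the final letter is not what conditions the rule; the last vowel is.
"bilog" has last vowel 'o'. The stems whose last vowel is 'o' (vallefzog → vallefzgen, zosevok → zosevken) delete the last vowel and add -en.
So bilog → bilgen.

bilgen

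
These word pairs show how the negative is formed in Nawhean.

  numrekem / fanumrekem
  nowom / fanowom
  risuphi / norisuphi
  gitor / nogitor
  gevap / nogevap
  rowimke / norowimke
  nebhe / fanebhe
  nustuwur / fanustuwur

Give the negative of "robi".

norobi

nebhe and rowimke both end in -e yet inflect differently (fanebhe, norowimke), so the final letter is not what conditions the rule; the first letter is.
"robi" begins with r-. The stems beginning with r- (rowimke → norowimke, risuphi → norisuphi) add the prefix no-.
So robi → norobi.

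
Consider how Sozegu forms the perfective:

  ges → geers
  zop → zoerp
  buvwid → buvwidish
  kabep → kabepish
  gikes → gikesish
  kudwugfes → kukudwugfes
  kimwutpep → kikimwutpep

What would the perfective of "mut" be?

zop and kabep both end in -p yet inflect differently (zoerp, kabepish), so the final letter is not what conditions the rule; the number of vowels is.
"mut" has 1 vowel. The stems with 1 vowel (ges → geers, zop → zoerp) insert -er- after the first vowel.
The other patterns: stems with 2 vowels add -ish; stems with 3 vowels repeat the first consonant+vowel as a prefix.
So mut → muert.

muert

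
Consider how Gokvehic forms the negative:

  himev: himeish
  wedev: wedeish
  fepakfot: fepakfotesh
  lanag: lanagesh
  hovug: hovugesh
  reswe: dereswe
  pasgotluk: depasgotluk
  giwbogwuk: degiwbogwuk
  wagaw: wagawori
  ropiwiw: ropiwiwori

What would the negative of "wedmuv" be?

wedmuish

himev and reswe both have last vowel 'e' yet inflect differently (himeish, dereswe), so the last vowel is not what conditions the rule; the final letter is.
"wedmuv" ends in -v. The stems ending in -v (himev → himeish, wedev → wedeish) drop the final letter and add -ish.
So wedmuv → wedmuish.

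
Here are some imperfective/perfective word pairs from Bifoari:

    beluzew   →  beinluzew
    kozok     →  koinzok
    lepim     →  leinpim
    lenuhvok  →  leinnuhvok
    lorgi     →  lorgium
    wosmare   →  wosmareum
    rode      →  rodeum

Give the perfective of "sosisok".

lepim and lorgi both have last vowel 'i' yet inflect differently (leinpim, lorgium), so the last vowel is not what conditions the rule; whether the stem ends in a vowel or a consonant is.
"sosisok" ends in a consonant. The stems ending in a consonant (beluzew → beinluzew, kozok → koinzok, lepim → leinpim) insert -in- after the first vowel.
The other pattern: stems ending in a vowel add -um.
So sosisok → soinsisok.

soinsisok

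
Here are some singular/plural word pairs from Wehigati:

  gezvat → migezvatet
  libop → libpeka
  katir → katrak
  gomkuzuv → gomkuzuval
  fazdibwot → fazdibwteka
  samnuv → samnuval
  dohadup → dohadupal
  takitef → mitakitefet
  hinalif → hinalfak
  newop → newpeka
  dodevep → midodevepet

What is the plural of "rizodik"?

dodevep and dohadup both end in -p yet inflect differently (midodevepet, dohadupal), so the final letter is not what conditions the rule; the last vowel is.
"rizodik" has last vowel 'i'. The stems whose last vowel is 'i' (hinalif → hinalfak, katir → katrak) delete the last vowel and add -ak.
The other patterns: stems whose last vowel is 'a' or 'e' add mi- … -et around the stem; stems whose last vowel is 'u' add -al; stems whose last vowel is 'o' delete the last vowel and add -eka.
So rizodik → rizodkak.

rizodkak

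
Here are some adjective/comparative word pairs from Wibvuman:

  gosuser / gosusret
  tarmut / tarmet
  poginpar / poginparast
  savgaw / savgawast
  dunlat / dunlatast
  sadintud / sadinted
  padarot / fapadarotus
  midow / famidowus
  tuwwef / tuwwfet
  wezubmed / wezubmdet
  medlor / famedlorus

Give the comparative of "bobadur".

bobader

"bobadur" has last vowel 'u'. The stems whose last vowel is 'u' (sadintud → sadinted, tarmut → tarmet) change the last vowel to 'e'.
So bobadur → bobader.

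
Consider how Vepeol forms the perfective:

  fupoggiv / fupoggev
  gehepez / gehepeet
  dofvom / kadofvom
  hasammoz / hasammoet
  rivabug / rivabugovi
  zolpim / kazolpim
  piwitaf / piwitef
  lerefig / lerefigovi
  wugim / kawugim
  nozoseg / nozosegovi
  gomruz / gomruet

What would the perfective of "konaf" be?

"konaf" ends in -f. The one such stem in the data (piwitaf → piwitef) changes the last vowel to 'e' (as does fupoggiv), so the same rule applies.
So konaf → konef.

konef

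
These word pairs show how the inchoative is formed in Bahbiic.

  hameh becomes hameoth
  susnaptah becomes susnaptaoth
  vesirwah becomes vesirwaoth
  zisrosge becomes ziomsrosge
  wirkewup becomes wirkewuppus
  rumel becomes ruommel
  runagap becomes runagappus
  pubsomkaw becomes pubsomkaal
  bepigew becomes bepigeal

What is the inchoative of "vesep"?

hameh and bepigew both have last vowel 'e' yet inflect differently (hameoth, bepigeal), so the last vowel is not what conditions the rule; the final letter is.
"vesep" ends in -p. The stems ending in -p (runagap → runagappus, wirkewup → wirkewuppus) double the final consonant and add -us.
So vesep → veseppus.

veseppus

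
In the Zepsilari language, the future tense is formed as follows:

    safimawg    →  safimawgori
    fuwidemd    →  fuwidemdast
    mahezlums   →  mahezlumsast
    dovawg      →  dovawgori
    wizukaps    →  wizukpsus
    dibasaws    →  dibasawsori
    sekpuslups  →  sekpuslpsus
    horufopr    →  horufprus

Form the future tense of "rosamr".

mahezlums and dibasaws both end in -s yet inflect differently (mahezlumsast, dibasawsori), so the final letter is not what conditions the rule; the second-to-last letter is.
"rosamr" has second-to-last letter 'm'. The stems whose second-to-last letter is 'm' (mahezlums → mahezlumsast, fuwidemd → fuwidemdast) add -ast.
So rosamr → rosamrast.

rosamrast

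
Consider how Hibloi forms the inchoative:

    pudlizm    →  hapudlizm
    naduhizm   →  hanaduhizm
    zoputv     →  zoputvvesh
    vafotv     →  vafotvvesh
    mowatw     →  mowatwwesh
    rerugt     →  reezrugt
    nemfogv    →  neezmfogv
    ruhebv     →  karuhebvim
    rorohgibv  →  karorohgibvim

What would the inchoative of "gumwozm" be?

"gumwozm" has second-to-last letter 'z'. The stems whose second-to-last letter is 'z' (pudlizm → hapudlizm, naduhizm → hanaduhizm) add the prefix ha-.
So gumwozm → hagumwozm.

hagumwozm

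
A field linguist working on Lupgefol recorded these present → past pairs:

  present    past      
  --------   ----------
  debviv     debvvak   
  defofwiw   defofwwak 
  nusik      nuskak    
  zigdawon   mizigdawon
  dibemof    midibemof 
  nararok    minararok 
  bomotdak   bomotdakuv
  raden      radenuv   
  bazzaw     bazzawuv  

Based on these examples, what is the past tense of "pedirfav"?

nusik and nararok both end in -k yet inflect differently (nuskak, minararok), so the final letter is not what conditions the rule; the last vowel is.
"pedirfav" has last vowel 'a'. The stems whose last vowel is 'a' (bomotdak → bomotdakuv, bazzaw → bazzawuv) add -uv.
So pedirfav → pedirfavuv.

pedirfavuv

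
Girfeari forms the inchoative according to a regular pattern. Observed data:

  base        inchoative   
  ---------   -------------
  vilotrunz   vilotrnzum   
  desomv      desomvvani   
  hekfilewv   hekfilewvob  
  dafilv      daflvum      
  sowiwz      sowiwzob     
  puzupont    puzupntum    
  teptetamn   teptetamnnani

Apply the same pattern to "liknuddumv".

liknuddumvvani

desomv and hekfilewv both end in -v yet inflect differently (desomvvani, hekfilewvob), so the final letter is not what conditions the rule; the second-to-last letter is.
"liknuddumv" has second-to-last letter 'm'. The stems whose second-to-last letter is 'm' (desomv → desomvvani, teptetamn → teptetamnnani) double the final consonant and add -ani.
The other patterns: stems whose second-to-last letter is 'w' add -ob; stems whose second-to-last letter is 'l' or 'n' delete the last vowel and add -um.
So liknuddumv → liknuddumvvani.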